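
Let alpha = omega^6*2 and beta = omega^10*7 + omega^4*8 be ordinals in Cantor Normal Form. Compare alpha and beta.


Compare term by term from highest exponent:
alpha = omega^6*2
beta = omega^10*7 + omega^4*8
Term 1: alpha has omega^6*2, beta has omega^10*7
Term 2: alpha has omega^0*0, beta has omega^4*8
Result: alpha < beta

alpha < beta


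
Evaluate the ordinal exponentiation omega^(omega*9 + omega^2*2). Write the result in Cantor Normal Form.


omega^(omega*9 + omega^2*2):
In ordinal addition a term is absorbed by a following term of strictly larger exponent: 1 < 2, so omega*9 + omega^2*2 = omega^2*2.
omega raised to a CNF ordinal is a single CNF term: Result = omega^(omega^2*2)

omega^(omega^2*2)


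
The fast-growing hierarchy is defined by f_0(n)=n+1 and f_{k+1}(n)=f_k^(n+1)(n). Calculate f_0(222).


f_0(222) = 222 + 1 = 223

223


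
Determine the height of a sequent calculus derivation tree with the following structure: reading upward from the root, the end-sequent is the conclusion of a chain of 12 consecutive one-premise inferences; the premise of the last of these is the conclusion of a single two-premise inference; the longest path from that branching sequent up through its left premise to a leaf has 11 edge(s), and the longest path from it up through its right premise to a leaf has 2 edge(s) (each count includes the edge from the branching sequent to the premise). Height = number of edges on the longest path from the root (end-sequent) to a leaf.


Longest path through the left premise: 11 edges (measured from the branching sequent)
Longest path through the right premise: 2 edges
Height of the subtree rooted at the branching sequent: max(11, 2) = 11
The branching sequent sits 12 edges above the root (the chain of one-premise inferences), so height = 11 + 12 = 23

23


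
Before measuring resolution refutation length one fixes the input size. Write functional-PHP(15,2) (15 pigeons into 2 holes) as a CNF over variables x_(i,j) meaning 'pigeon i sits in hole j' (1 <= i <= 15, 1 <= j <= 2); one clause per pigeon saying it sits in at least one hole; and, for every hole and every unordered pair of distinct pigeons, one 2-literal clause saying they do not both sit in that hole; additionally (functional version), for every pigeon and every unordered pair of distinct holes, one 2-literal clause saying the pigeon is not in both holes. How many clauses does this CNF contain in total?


functional-PHP(15,2): 15 pigeons, 2 holes, 15*2 = 30 variables.
- pigeon clauses: one per pigeon -> 15 clauses
- hole clauses: 2 holes * C(15,2) = 2 * 105 -> 210 clauses
- functional clauses: 15 pigeons * C(2,2) = 15 * 1 -> 15 clauses
Total clauses = 15 + 210 + 15 = 240

240


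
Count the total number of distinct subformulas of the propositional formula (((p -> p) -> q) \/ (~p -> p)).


Formula: (((p -> p) -> q) \/ (~p -> p))
Subformulas found:
  1. q
  2. p
  3. ~p
  4. (p -> p)
  5. (~p -> p)
  6. ((p -> p) -> q)
  7. (((p -> p) -> q) \/ (~p -> p))
Total distinct subformulas = 7

7


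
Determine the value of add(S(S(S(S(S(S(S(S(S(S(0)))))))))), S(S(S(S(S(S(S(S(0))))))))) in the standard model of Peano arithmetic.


add(S^10(0), S^8(0)):
S^10(0) = 10
S^8(0) = 8
10 + 8 = 18

18


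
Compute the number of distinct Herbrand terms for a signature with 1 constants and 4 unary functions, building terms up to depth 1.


Herbrand terms by depth:
Depth 0: 1 constants
Depth 1: 4 new terms (running total: 5)
Total distinct ground terms = 5

5


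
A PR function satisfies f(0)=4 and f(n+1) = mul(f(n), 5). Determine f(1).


f(0) = 4
f(1) = mul(f(0), 5) = mul(4, 5) = 20


20


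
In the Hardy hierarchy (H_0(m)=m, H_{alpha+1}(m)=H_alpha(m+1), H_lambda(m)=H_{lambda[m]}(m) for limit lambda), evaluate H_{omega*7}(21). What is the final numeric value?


H_{omega*7}(21):
For the Hardy hierarchy, H_{omega*k}(n) = 2^k * n.
2^7 = 128.
128 * 21 = 2688

2688


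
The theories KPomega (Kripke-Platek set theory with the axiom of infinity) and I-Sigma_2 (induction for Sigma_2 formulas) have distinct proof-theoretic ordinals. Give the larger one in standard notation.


Proof-theoretic ordinal of KPomega (Kripke-Platek set theory with the axiom of infinity): psi_0(epsilon_{Omega+1})
Proof-theoretic ordinal of I-Sigma_2 (induction for Sigma_2 formulas): omega^(omega^omega)
Comparing: omega^(omega^omega) < psi_0(epsilon_{Omega+1}).
The larger ordinal is psi_0(epsilon_{Omega+1}) (from KPomega (Kripke-Platek set theory with the axiom of infinity)).

psi_0(epsilon_{Omega+1})


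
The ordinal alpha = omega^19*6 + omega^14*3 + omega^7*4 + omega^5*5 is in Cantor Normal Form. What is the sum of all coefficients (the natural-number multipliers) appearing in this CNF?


CNF: omega^19*6 + omega^14*3 + omega^7*4 + omega^5*5
Coefficients: 6 + 3 + 4 + 5 = 18

18


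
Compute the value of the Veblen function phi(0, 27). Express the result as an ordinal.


phi(0, 27):
phi(0, beta) = omega^beta by definition.
phi(0, 27) = omega^27

omega^27


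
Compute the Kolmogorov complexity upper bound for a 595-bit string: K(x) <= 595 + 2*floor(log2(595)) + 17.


floor(log2(595)) = 9
2 * 9 = 18
K(x) <= 595 + 18 + 17 = 630

630


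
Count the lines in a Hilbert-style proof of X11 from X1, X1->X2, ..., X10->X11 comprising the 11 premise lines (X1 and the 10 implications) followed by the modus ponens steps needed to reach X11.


We have 11 premise lines: X1 and 10 implications.
Each implication is detached once by MP, giving 10 MP lines.
11 premise lines + 10 MP lines = 21 total lines.

21


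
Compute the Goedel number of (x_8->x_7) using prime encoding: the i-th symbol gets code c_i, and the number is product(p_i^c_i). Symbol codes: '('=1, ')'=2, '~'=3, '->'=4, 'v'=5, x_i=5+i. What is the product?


Formula: (x_8->x_7)
Symbol codes: [1, 13, 4, 12, 2]
Primes: [2, 3, 5, 7, 11]
p_1^1 = 2^1 = 2
p_2^13 = 3^13 = 1594323
p_3^4 = 5^4 = 625
p_4^12 = 7^12 = 13841287201
p_5^2 = 11^2 = 121
Product = 3337706733291688353750

3337706733291688353750


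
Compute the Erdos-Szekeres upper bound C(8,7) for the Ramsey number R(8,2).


R(8,2) <= C(8+2-2, 8-1) = C(8, 7)
C(8, 7) = 8! / (7! * 1!)
= 8

8


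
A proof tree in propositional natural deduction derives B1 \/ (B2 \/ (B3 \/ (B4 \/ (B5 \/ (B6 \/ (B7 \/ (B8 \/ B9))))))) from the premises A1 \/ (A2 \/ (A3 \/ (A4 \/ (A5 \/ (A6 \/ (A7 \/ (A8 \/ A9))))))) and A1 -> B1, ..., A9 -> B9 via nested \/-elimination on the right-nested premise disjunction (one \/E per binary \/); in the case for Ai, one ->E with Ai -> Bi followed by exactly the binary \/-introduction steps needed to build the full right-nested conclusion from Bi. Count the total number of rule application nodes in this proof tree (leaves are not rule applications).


Constructive dilemma with 9 branches, all disjunctions right-nested:
- \/E: the premise has 8 binary \/, each eliminated once: 8 nodes.
- ->E: one per case (Ai with Ai -> Bi gives Bi): 9 nodes.
- \/I: in case i < n, Bi needs 1 step to form Bi \/ (B(i+1) \/ ...) and then i-1 steps to prepend B(i-1), ..., B1, i.e. i steps; in case i = n, B9 needs 8 prepend steps.
  \/I total = (1 + 2 + ... + 8) + 8 = 36 + 8 = 44 nodes.
Total = 8 + 9 + 44 = 61

61


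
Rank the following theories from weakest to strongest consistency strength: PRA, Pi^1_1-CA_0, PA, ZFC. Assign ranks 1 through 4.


Ordering by consistency strength:
1. PRA
2. PA
3. Pi^1_1-CA_0
4. ZFC


PRA=1, Pi^1_1-CA_0=3, PA=2, ZFC=4


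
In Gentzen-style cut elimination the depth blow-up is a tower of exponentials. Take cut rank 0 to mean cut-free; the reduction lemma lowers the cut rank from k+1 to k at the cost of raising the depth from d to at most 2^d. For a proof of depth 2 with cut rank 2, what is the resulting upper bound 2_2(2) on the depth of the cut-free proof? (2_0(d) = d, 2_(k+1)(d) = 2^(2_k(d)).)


Each rank reduction sends depth d to at most 2^d; cut rank r needs r reductions.
2_0(2) = 2
2_1(2) = 2^2 = 4
2_2(2) = 2^4 = 16
Cut-free depth bound = 16

16


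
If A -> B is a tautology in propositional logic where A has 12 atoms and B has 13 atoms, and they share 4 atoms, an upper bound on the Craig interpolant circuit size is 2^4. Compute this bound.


Shared atoms = 4
Craig interpolant size bound = 2^4
= 16

16


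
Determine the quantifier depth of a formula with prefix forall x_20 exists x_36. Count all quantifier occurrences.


Quantifier prefix has 2 quantifier symbols.
Quantifier depth = 2

2


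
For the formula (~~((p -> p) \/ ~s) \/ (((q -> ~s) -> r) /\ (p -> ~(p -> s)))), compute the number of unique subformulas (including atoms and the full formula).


Formula: (~~((p -> p) \/ ~s) \/ (((q -> ~s) -> r) /\ (p -> ~(p -> s))))
Subformulas found:
  1. r
  2. q
  3. s
  4. p
  5. ~s
  6. (p -> s)
  7. (p -> p)
  8. (q -> ~s)
  9. ~(p -> s)
  10. ((q -> ~s) -> r)
  11. ((p -> p) \/ ~s)
  12. (p -> ~(p -> s))
  13. ~((p -> p) \/ ~s)
  14. ~~((p -> p) \/ ~s)
  15. (((q -> ~s) -> r) /\ (p -> ~(p -> s)))
  16. (~~((p -> p) \/ ~s) \/ (((q -> ~s) -> r) /\ (p -> ~(p -> s))))
Total distinct subformulas = 16

16


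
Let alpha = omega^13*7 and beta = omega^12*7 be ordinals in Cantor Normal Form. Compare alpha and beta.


Compare term by term from highest exponent:
alpha = omega^13*7
beta = omega^12*7
Term 1: alpha has omega^13*7, beta has omega^12*7
Result: alpha > beta

alpha > beta


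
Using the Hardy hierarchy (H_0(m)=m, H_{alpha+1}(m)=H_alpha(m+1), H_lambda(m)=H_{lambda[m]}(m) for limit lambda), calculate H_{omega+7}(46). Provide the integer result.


H_{omega+7}(46):
Unwind the 7 successor steps: H_{omega+7}(46) = H_omega(46+7) = H_omega(53).
H_omega(m) = H_m(m) = m + m = 2m.
Result = 2 * 53 = 106

106


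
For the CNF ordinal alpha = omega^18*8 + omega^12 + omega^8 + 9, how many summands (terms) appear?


CNF: omega^18*8 + omega^12 + omega^8 + 9
Count the summands separated by '+':
  term 1: omega^18*8
  term 2: omega^12
  term 3: omega^8
  term 4: 9
Total terms = 4

4


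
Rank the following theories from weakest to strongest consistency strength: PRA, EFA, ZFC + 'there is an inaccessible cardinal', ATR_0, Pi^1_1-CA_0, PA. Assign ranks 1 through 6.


Ordering by consistency strength:
1. EFA
2. PRA
3. PA
4. ATR_0
5. Pi^1_1-CA_0
6. ZFC + 'there is an inaccessible cardinal'


PRA=2, EFA=1, ZFC + 'there is an inaccessible cardinal'=6, ATR_0=4, Pi^1_1-CA_0=5, PA=3


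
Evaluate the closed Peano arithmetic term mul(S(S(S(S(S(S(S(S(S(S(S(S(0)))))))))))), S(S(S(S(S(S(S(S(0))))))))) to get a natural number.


mul(S^12(0), S^8(0)):
S^12(0) = 12
S^8(0) = 8
12 * 8 = 96

96


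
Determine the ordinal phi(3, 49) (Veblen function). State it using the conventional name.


phi(3, 49):
phi(3, beta) = eta_beta (the beta-th eta number, fixed point of zeta).
phi(3, 49) = eta_49

eta_49


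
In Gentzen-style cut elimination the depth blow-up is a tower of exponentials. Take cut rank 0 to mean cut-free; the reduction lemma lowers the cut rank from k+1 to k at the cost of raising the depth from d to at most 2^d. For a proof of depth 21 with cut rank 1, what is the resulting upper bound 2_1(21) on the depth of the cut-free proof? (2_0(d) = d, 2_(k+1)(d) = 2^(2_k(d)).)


Each rank reduction sends depth d to at most 2^d; cut rank r needs r reductions.
2_0(21) = 21
2_1(21) = 2^21 = 2097152
Cut-free depth bound = 2097152

2097152


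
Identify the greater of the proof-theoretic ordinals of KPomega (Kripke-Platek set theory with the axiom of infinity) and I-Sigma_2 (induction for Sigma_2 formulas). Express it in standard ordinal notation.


Proof-theoretic ordinal of KPomega (Kripke-Platek set theory with the axiom of infinity): psi_0(epsilon_{Omega+1})
Proof-theoretic ordinal of I-Sigma_2 (induction for Sigma_2 formulas): omega^(omega^omega)
Comparing: omega^(omega^omega) < psi_0(epsilon_{Omega+1}).
The larger ordinal is psi_0(epsilon_{Omega+1}) (from KPomega (Kripke-Platek set theory with the axiom of infinity)).

psi_0(epsilon_{Omega+1})


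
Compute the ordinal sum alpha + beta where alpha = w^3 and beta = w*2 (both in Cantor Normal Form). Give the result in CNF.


Ordinal addition w^3 + w*2:
Leading exponent of alpha (3) > leading exponent of beta (1).
Since alpha's term has higher exponent than beta's leading term,
the sum is simply alpha followed by beta.
Result = w^3 + w*2

w^3 + w*2


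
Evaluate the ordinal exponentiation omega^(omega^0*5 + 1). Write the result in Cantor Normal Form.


omega^(omega^0*5 + 1):
omega^0 = 1, so the exponent is 5 + 1 = 6 (finite ordinal addition).
Result = omega^6, already a single CNF term.

omega^6


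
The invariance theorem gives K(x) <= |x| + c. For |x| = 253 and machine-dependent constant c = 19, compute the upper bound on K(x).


K(x) <= |x| + c = 253 + 19 = 272

272


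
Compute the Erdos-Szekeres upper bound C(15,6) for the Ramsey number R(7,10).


R(7,10) <= C(7+10-2, 7-1) = C(15, 6)
C(15, 6) = 15! / (6! * 9!)
= 5005

5005


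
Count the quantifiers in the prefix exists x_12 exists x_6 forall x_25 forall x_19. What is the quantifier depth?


Quantifier prefix has 4 quantifier symbols.
Quantifier depth = 4

4


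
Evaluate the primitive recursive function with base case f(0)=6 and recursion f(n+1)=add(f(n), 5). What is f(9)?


f(0) = 6
f(1) = add(f(0), 5) = add(6, 5) = 11
f(2) = add(f(1), 5) = add(11, 5) = 16
f(3) = add(f(2), 5) = add(16, 5) = 21
f(4) = add(f(3), 5) = add(21, 5) = 26
f(5) = add(f(4), 5) = add(26, 5) = 31
f(6) = add(f(5), 5) = add(31, 5) = 36
f(7) = add(f(6), 5) = add(36, 5) = 41
f(8) = add(f(7), 5) = add(41, 5) = 46
f(9) = add(f(8), 5) = add(46, 5) = 51


51


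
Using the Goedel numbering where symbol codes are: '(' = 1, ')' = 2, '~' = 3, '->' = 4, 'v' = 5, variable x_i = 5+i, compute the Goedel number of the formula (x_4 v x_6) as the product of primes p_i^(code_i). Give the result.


Formula: (x_4 v x_6)
Symbol codes: [1, 9, 5, 11, 2]
Primes: [2, 3, 5, 7, 11]
p_1^1 = 2^1 = 2
p_2^9 = 3^9 = 19683
p_3^5 = 5^5 = 3125
p_4^11 = 7^11 = 1977326743
p_5^2 = 11^2 = 121
Product = 29433039976117181250

29433039976117181250


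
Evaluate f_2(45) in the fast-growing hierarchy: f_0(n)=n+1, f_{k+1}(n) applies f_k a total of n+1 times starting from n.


f_2(45) = f_1^46(45)
f_1(m) = 2m + 1.
Iterating: f_1^k(n) = 2^k*(n+1) - 1.
f_2(45) = 2^46*(45+1) - 1 = 70368744177664*46 - 1 = 3236962232172543

3236962232172543


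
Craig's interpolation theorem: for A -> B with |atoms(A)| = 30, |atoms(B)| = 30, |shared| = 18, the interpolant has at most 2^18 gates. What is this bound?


Shared atoms = 18
Craig interpolant size bound = 2^18
= 262144

262144


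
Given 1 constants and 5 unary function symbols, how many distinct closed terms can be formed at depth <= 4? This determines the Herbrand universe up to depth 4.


Herbrand terms by depth:
Depth 0: 1 constants
Depth 1: 5 new terms (running total: 6)
Depth 2: 25 new terms (running total: 31)
Depth 3: 125 new terms (running total: 156)
Depth 4: 625 new terms (running total: 781)
Total distinct ground terms = 781

781


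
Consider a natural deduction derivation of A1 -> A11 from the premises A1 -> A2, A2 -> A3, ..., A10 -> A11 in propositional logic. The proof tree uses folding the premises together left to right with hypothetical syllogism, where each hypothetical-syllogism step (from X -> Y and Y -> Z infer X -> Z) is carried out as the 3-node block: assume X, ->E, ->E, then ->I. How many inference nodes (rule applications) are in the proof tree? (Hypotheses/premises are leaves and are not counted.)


There are 10 premises in the chain. The first HS step combines premises 1 and 2; each further premise needs one more HS step.
So 10 premises require 10 - 1 = 9 hypothetical-syllogism steps.
Each HS step uses 3 inference nodes (->E, ->E, ->I).
9 * 3 = 27 total inference nodes.

27


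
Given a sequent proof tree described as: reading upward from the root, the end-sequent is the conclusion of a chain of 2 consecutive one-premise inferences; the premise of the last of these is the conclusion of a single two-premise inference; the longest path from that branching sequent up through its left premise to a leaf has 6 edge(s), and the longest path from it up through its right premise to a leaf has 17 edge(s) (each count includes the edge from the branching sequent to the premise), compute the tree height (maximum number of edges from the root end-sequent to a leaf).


Longest path through the left premise: 6 edges (measured from the branching sequent)
Longest path through the right premise: 17 edges
Height of the subtree rooted at the branching sequent: max(6, 17) = 17
The branching sequent sits 2 edges above the root (the chain of one-premise inferences), so height = 17 + 2 = 19

19


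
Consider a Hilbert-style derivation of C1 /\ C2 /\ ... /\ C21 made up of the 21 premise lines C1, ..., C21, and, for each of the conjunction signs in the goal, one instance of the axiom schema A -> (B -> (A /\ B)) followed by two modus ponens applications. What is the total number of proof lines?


Conjoining 21 premises:
- 21 premise lines
- the goal has 20 conjunction signs; each costs 1 axiom instance + 2 MP = 3 lines: 3 * 20 = 60
Total = 21 + 60 = 81 lines.

81


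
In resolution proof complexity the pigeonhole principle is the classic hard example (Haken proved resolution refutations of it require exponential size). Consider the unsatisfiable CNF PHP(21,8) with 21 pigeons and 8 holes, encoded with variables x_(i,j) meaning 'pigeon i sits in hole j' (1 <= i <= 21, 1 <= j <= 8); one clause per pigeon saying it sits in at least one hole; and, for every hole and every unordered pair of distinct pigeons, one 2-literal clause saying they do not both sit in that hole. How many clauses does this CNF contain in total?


PHP(21,8): 21 pigeons, 8 holes, 21*8 = 168 variables.
- pigeon clauses: one per pigeon -> 21 clauses
- hole clauses: 8 holes * C(21,2) = 8 * 210 -> 1680 clauses
Total clauses = 21 + 1680 = 1701

1701


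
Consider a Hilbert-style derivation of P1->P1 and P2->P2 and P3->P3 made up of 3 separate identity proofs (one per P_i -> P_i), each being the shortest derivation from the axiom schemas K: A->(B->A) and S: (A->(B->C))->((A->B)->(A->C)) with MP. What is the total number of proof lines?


The shortest proof of A->A from K and S in the Hilbert calculus has exactly 5 lines:
(1) K instance A->((A->A)->A), (2) S instance, (3) MP on 1,2, (4) K instance A->(A->A), (5) MP on 3,4.
For 3 independent identities: 3 * 5 = 15 lines total.

15


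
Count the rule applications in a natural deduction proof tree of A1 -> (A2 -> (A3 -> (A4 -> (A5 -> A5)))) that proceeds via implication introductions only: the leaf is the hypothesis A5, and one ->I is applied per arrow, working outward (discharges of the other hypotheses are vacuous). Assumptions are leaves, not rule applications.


The formula has 5 arrows (->); its innermost consequent A5 is one of the antecedents,
so the proof starts from the hypothesis leaf A5 (not a rule application) and closes one arrow per ->I.
Building A1 -> (A2 -> (A3 -> (A4 -> (A5 -> A5)))) therefore takes 5 nested implication introductions.
Total inference nodes = 5

5


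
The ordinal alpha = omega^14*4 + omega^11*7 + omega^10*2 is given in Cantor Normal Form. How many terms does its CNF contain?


CNF: omega^14*4 + omega^11*7 + omega^10*2
Count the summands separated by '+':
  term 1: omega^14*4
  term 2: omega^11*7
  term 3: omega^10*2
Total terms = 3

3


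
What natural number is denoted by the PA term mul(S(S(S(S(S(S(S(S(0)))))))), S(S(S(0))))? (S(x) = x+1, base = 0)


mul(S^8(0), S^3(0)):
S^8(0) = 8
S^3(0) = 3
8 * 3 = 24

24


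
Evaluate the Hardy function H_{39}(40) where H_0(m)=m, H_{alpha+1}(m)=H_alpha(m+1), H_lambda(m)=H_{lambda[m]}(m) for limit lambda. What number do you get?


H_39(40):
For finite ordinals k, H_k(n) = n + k (each successor step adds 1).
H_39(40) = 40 + 39 = 79

79


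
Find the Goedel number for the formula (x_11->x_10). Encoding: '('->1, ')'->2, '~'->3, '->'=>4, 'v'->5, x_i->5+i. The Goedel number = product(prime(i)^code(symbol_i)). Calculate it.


Formula: (x_11->x_10)
Symbol codes: [1, 16, 4, 15, 2]
Primes: [2, 3, 5, 7, 11]
p_1^1 = 2^1 = 2
p_2^16 = 3^16 = 43046721
p_3^4 = 5^4 = 625
p_4^15 = 7^15 = 4747561509943
p_5^2 = 11^2 = 121
Product = 30910502057014325844078750

30910502057014325844078750


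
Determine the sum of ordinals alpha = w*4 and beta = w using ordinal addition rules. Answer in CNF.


Ordinal addition w*4 + w:
Both terms have the same exponent 1.
w^e*c + w^e*d = w^e*(c+d).
Result = w^1*(4+1) = w*5

w*5


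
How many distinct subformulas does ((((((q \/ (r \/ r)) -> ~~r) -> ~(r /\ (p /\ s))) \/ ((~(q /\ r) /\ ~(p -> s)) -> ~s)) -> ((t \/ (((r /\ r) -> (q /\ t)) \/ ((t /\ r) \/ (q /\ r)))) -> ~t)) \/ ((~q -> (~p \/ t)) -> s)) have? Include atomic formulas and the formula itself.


Formula: ((((((q \/ (r \/ r)) -> ~~r) -> ~(r /\ (p /\ s))) \/ ((~(q /\ r) /\ ~(p -> s)) -> ~s)) -> ((t \/ (((r /\ r) -> (q /\ t)) \/ ((t /\ r) \/ (q /\ r)))) -> ~t)) \/ ((~q -> (~p \/ t)) -> s))
Subformulas found:
  1. r
  2. p
  3. q
  4. s
  5. t
  6. ~t
  7. ~p
  8. ~s
  9. ~r
  10. ~q
  11. ~~r
  12. (t /\ r)
  13. (r \/ r)
  14. (q /\ t)
  15. (p /\ s)
  16. (p -> s)
  17. (q /\ r)
  18. (r /\ r)
  19. ~(p -> s)
  20. (~p \/ t)
  21. ~(q /\ r)
  22. (q \/ (r \/ r))
  23. (r /\ (p /\ s))
  24. ~(r /\ (p /\ s))
  25. (~q -> (~p \/ t))
  26. ((t /\ r) \/ (q /\ r))
  27. ((r /\ r) -> (q /\ t))
  28. ((q \/ (r \/ r)) -> ~~r)
  29. ((~q -> (~p \/ t)) -> s)
  30. (~(q /\ r) /\ ~(p -> s))
  31. ((~(q /\ r) /\ ~(p -> s)) -> ~s)
  32. (((q \/ (r \/ r)) -> ~~r) -> ~(r /\ (p /\ s)))
  33. (((r /\ r) -> (q /\ t)) \/ ((t /\ r) \/ (q /\ r)))
  34. (t \/ (((r /\ r) -> (q /\ t)) \/ ((t /\ r) \/ (q /\ r))))
  35. ((t \/ (((r /\ r) -> (q /\ t)) \/ ((t /\ r) \/ (q /\ r)))) -> ~t)
  36. ((((q \/ (r \/ r)) -> ~~r) -> ~(r /\ (p /\ s))) \/ ((~(q /\ r) /\ ~(p -> s)) -> ~s))
  37. (((((q \/ (r \/ r)) -> ~~r) -> ~(r /\ (p /\ s))) \/ ((~(q /\ r) /\ ~(p -> s)) -> ~s)) -> ((t \/ (((r /\ r) -> (q /\ t)) \/ ((t /\ r) \/ (q /\ r)))) -> ~t))
  38. ((((((q \/ (r \/ r)) -> ~~r) -> ~(r /\ (p /\ s))) \/ ((~(q /\ r) /\ ~(p -> s)) -> ~s)) -> ((t \/ (((r /\ r) -> (q /\ t)) \/ ((t /\ r) \/ (q /\ r)))) -> ~t)) \/ ((~q -> (~p \/ t)) -> s))
Total distinct subformulas = 38

38


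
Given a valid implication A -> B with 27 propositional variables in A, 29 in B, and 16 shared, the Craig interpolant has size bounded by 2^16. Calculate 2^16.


Shared atoms = 16
Craig interpolant size bound = 2^16
= 65536

65536


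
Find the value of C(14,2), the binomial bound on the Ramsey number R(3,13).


R(3,13) <= C(3+13-2, 3-1) = C(14, 2)
C(14, 2) = 14! / (2! * 12!)
= 91

91


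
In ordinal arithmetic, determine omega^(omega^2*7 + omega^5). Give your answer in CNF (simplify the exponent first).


omega^(omega^2*7 + omega^5):
In ordinal addition a term is absorbed by a following term of strictly larger exponent: 2 < 5, so omega^2*7 + omega^5 = omega^5.
omega raised to a CNF ordinal is a single CNF term: Result = omega^(omega^5)

omega^(omega^5)


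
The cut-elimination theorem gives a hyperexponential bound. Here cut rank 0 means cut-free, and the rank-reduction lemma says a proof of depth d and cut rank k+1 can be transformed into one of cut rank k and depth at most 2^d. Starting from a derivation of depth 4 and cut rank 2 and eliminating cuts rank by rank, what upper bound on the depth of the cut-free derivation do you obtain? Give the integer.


Each rank reduction sends depth d to at most 2^d; cut rank r needs r reductions.
2_0(4) = 4
2_1(4) = 2^4 = 16
2_2(4) = 2^16 = 65536
Cut-free depth bound = 65536

65536


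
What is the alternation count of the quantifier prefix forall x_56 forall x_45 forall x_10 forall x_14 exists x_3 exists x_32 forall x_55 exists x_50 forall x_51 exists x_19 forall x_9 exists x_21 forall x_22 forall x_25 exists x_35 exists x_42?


Walk the prefix and count type changes:
  position 1: forall -> forall
  position 2: forall -> forall
  position 3: forall -> forall
  position 4: forall -> exists <-- alternation
  position 5: exists -> exists
  position 6: exists -> forall <-- alternation
  position 7: forall -> exists <-- alternation
  position 8: exists -> forall <-- alternation
  position 9: forall -> exists <-- alternation
  position 10: exists -> forall <-- alternation
  position 11: forall -> exists <-- alternation
  position 12: exists -> forall <-- alternation
  position 13: forall -> forall
  position 14: forall -> exists <-- alternation
  position 15: exists -> exists
Total alternations = 9

9


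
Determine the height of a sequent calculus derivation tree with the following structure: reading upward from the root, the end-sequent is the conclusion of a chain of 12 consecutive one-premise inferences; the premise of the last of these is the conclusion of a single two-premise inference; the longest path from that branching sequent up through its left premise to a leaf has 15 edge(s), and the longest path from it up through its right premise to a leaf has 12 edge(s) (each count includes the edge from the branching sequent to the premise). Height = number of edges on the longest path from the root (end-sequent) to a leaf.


Longest path through the left premise: 15 edges (measured from the branching sequent)
Longest path through the right premise: 12 edges
Height of the subtree rooted at the branching sequent: max(15, 12) = 15
The branching sequent sits 12 edges above the root (the chain of one-premise inferences), so height = 15 + 12 = 27

27


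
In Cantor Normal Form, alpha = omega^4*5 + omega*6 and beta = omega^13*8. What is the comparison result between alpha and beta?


Compare term by term from highest exponent:
alpha = omega^4*5 + omega*6
beta = omega^13*8
Term 1: alpha has omega^4*5, beta has omega^13*8
Term 2: alpha has omega^1*6, beta has omega^0*0
Result: alpha < beta

alpha < beta


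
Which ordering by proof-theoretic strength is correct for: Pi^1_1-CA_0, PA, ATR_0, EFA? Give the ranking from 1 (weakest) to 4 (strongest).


Ordering by consistency strength:
1. EFA
2. PA
3. ATR_0
4. Pi^1_1-CA_0


Pi^1_1-CA_0=4, PA=2, ATR_0=3, EFA=1


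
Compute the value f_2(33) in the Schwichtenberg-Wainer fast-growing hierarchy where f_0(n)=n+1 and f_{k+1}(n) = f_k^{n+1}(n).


f_2(33) = f_1^34(33)
f_1(m) = 2m + 1.
Iterating: f_1^k(n) = 2^k*(n+1) - 1.
f_2(33) = 2^34*(33+1) - 1 = 17179869184*34 - 1 = 584115552255

584115552255


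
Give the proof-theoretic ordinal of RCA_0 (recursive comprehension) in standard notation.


The proof-theoretic ordinal of RCA_0 (recursive comprehension) is a standard result in ordinal analysis.
This ordinal is the supremum of order types of primitive recursive well-orderings
that the theory can prove to be well-ordered.
For RCA_0 (recursive comprehension), the proof-theoretic ordinal is omega^omega.

omega^omega


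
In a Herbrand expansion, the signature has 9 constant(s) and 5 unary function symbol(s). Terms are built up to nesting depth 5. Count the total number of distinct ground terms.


Herbrand terms by depth:
Depth 0: 9 constants
Depth 1: 45 new terms (running total: 54)
Depth 2: 225 new terms (running total: 279)
Depth 3: 1125 new terms (running total: 1404)
Depth 4: 5625 new terms (running total: 7029)
Depth 5: 28125 new terms (running total: 35154)
Total distinct ground terms = 35154

35154


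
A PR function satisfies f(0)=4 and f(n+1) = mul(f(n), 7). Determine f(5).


f(0) = 4
f(1) = mul(f(0), 7) = mul(4, 7) = 28
f(2) = mul(f(1), 7) = mul(28, 7) = 196
f(3) = mul(f(2), 7) = mul(196, 7) = 1372
f(4) = mul(f(3), 7) = mul(1372, 7) = 9604
f(5) = mul(f(4), 7) = mul(9604, 7) = 67228


67228


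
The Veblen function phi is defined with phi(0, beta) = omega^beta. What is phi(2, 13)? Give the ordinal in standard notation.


phi(2, 13):
phi(2, beta) = zeta_beta (the beta-th zeta number, fixed point of epsilon).
phi(2, 13) = zeta_13

zeta_13


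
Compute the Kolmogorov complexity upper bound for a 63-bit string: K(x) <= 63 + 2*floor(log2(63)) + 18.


floor(log2(63)) = 5
2 * 5 = 10
K(x) <= 63 + 10 + 18 = 91

91


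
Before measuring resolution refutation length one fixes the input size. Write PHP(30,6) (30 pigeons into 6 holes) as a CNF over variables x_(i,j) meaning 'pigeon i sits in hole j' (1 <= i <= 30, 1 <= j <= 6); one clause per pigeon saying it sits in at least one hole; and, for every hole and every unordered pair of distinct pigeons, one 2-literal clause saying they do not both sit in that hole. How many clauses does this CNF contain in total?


PHP(30,6): 30 pigeons, 6 holes, 30*6 = 180 variables.
- pigeon clauses: one per pigeon -> 30 clauses
- hole clauses: 6 holes * C(30,2) = 6 * 435 -> 2610 clauses
Total clauses = 30 + 2610 = 2640

2640


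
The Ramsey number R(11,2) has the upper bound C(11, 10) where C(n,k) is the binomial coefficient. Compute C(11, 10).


R(11,2) <= C(11+2-2, 11-1) = C(11, 10)
C(11, 10) = 11! / (10! * 1!)
= 11

11


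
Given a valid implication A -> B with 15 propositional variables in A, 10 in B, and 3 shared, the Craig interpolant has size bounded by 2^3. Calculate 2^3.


Shared atoms = 3
Craig interpolant size bound = 2^3
= 8

8


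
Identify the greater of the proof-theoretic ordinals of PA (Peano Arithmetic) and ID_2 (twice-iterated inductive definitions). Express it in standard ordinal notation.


Proof-theoretic ordinal of PA (Peano Arithmetic): epsilon_0
Proof-theoretic ordinal of ID_2 (twice-iterated inductive definitions): psi_0(epsilon_{Omega_2+1})
Comparing: epsilon_0 < psi_0(epsilon_{Omega_2+1}).
The larger ordinal is psi_0(epsilon_{Omega_2+1}) (from ID_2 (twice-iterated inductive definitions)).

psi_0(epsilon_{Omega_2+1})


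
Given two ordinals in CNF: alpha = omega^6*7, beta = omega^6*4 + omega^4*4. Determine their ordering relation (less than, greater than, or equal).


Compare term by term from highest exponent:
alpha = omega^6*7
beta = omega^6*4 + omega^4*4
Term 1: alpha has omega^6*7, beta has omega^6*4
Term 2: alpha has omega^0*0, beta has omega^4*4
Result: alpha > beta

alpha > beta


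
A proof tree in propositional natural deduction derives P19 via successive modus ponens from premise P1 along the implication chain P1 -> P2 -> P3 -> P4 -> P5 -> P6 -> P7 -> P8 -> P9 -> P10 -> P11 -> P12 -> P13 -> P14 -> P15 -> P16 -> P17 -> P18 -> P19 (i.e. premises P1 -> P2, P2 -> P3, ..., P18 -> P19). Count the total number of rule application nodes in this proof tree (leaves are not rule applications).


We have a chain: P1 -> P2 -> P3 -> P4 -> P5 -> P6 -> P7 -> P8 -> P9 -> P10 -> P11 -> P12 -> P13 -> P14 -> P15 -> P16 -> P17 -> P18 -> P19.
Each modus ponens application produces the next variable.
The chain has 19 propositions, so 19-1 = 18 modus ponens steps.
Total inference nodes = 18

18


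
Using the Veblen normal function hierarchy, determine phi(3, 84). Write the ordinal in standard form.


phi(3, 84):
phi(3, beta) = eta_beta (the beta-th eta number, fixed point of zeta).
phi(3, 84) = eta_84

eta_84


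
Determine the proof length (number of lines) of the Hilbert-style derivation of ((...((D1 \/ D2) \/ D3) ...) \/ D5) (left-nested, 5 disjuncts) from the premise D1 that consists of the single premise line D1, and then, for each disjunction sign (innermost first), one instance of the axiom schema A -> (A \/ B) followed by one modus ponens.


Building the left-nested 5-ary disjunction from D1:
- 1 premise line (D1)
- 5 disjuncts means 4 disjunction signs; each needs 1 axiom instance + 1 MP = 2 lines: 2 * 4 = 8
Total = 1 + 8 = 9 lines.

9


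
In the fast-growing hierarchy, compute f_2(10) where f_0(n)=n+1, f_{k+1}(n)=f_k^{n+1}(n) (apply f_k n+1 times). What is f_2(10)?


f_2(10) = f_1^11(10)
f_1(m) = 2m + 1.
Iterating: f_1^k(n) = 2^k*(n+1) - 1.
f_2(10) = 2^11*(10+1) - 1 = 2048*11 - 1 = 22527

22527


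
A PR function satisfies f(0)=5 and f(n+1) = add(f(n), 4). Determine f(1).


f(0) = 5
f(1) = add(f(0), 4) = add(5, 4) = 9


9


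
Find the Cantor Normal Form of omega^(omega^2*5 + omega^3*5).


omega^(omega^2*5 + omega^3*5):
In ordinal addition a term is absorbed by a following term of strictly larger exponent: 2 < 3, so omega^2*5 + omega^3*5 = omega^3*5.
omega raised to a CNF ordinal is a single CNF term: Result = omega^(omega^3*5)

omega^(omega^3*5)


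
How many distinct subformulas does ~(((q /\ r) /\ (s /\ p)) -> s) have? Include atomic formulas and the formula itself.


Formula: ~(((q /\ r) /\ (s /\ p)) -> s)
Subformulas found:
  1. q
  2. s
  3. r
  4. p
  5. (s /\ p)
  6. (q /\ r)
  7. ((q /\ r) /\ (s /\ p))
  8. (((q /\ r) /\ (s /\ p)) -> s)
  9. ~(((q /\ r) /\ (s /\ p)) -> s)
Total distinct subformulas = 9

9


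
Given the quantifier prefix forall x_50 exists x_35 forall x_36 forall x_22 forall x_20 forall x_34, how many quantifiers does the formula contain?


Quantifier prefix has 6 quantifier symbols.
Quantifier depth = 6

6


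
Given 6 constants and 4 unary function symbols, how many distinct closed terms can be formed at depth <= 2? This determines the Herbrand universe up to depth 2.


Herbrand terms by depth:
Depth 0: 6 constants
Depth 1: 24 new terms (running total: 30)
Depth 2: 96 new terms (running total: 126)
Total distinct ground terms = 126

126


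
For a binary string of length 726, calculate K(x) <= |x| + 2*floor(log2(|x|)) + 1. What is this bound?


floor(log2(726)) = 9
2 * 9 = 18
K(x) <= 726 + 18 + 1 = 745

745


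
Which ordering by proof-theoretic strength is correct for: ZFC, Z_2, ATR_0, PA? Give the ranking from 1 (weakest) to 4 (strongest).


Ordering by consistency strength:
1. PA
2. ATR_0
3. Z_2
4. ZFC


ZFC=4, Z_2=3, ATR_0=2, PA=1


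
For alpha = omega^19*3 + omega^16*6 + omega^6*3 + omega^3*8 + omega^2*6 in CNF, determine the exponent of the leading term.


CNF: omega^19*3 + omega^16*6 + omega^6*3 + omega^3*8 + omega^2*6
The leading term is omega^19*3, which has exponent 19.

19


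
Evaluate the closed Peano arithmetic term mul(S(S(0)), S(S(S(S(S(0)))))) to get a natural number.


mul(S^2(0), S^5(0)):
S^2(0) = 2
S^5(0) = 5
2 * 5 = 10

10


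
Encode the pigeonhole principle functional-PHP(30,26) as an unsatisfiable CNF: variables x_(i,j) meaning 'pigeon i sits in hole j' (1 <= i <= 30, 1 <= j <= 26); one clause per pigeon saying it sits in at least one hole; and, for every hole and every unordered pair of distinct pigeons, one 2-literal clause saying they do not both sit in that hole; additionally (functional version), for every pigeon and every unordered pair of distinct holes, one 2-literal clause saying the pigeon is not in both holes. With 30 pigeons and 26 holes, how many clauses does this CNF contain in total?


functional-PHP(30,26): 30 pigeons, 26 holes, 30*26 = 780 variables.
- pigeon clauses: one per pigeon -> 30 clauses
- hole clauses: 26 holes * C(30,2) = 26 * 435 -> 11310 clauses
- functional clauses: 30 pigeons * C(26,2) = 30 * 325 -> 9750 clauses
Total clauses = 30 + 11310 + 9750 = 21090

21090


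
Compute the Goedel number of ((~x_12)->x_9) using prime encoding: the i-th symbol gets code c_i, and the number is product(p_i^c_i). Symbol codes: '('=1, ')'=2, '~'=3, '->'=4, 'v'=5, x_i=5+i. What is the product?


Formula: ((~x_12)->x_9)
Symbol codes: [1, 1, 3, 17, 2, 4, 14, 2]
Primes: [2, 3, 5, 7, 11, 13, 17, 19]
p_1^1 = 2^1 = 2
p_2^1 = 3^1 = 3
p_3^3 = 5^3 = 125
p_4^17 = 7^17 = 232630513987207
p_5^2 = 11^2 = 121
p_6^4 = 13^4 = 28561
p_7^14 = 17^14 = 168377826559400929
p_8^2 = 19^2 = 361
Product = 36650408904531440549577366616500747109817250

36650408904531440549577366616500747109817250


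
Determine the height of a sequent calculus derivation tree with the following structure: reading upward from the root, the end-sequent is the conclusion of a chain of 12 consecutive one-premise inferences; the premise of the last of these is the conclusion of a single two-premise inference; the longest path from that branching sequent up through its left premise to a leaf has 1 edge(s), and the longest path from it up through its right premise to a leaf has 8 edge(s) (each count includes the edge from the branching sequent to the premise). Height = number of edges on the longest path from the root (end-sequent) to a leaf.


Longest path through the left premise: 1 edges (measured from the branching sequent)
Longest path through the right premise: 8 edges
Height of the subtree rooted at the branching sequent: max(1, 8) = 8
The branching sequent sits 12 edges above the root (the chain of one-premise inferences), so height = 8 + 12 = 20

20


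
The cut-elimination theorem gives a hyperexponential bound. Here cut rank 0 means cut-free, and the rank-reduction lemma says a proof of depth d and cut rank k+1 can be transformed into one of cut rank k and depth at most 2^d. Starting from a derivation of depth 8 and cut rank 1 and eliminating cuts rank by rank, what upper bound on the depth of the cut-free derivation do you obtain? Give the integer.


Each rank reduction sends depth d to at most 2^d; cut rank r needs r reductions.
2_0(8) = 8
2_1(8) = 2^8 = 256
Cut-free depth bound = 256

256


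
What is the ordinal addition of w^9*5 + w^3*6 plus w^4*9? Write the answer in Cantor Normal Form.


Ordinal addition (w^9*5 + w^3*6) + w^4*9:
alpha's leading term has exponent 9 > beta's exponent 4, so it survives.
alpha's tail term has exponent 3 < beta's exponent 4, so it is absorbed by beta.
In ordinal addition, any term followed by a strictly larger-exponent term is absorbed.
Result = w^9*5 + w^4*9

w^9*5 + w^4*9


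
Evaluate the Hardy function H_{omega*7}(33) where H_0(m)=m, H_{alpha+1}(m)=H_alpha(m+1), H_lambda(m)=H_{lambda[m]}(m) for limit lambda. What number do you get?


H_{omega*7}(33):
For the Hardy hierarchy, H_{omega*k}(n) = 2^k * n.
2^7 = 128.
128 * 33 = 4224

4224


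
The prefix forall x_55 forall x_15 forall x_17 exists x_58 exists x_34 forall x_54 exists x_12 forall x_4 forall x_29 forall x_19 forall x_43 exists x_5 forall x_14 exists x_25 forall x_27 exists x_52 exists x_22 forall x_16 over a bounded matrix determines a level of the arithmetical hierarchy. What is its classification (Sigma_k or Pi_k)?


Leading quantifier is forall, so the class is Pi.
Number of quantifier blocks = alternations + 1 = 10 + 1 = 11.
Classification: Pi_11

Pi_11


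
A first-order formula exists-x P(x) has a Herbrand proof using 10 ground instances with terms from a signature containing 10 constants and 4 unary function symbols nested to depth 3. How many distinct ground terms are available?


Herbrand terms by depth:
Depth 0: 10 constants
Depth 1: 40 new terms (running total: 50)
Depth 2: 160 new terms (running total: 210)
Depth 3: 640 new terms (running total: 850)
Total distinct ground terms = 850

850


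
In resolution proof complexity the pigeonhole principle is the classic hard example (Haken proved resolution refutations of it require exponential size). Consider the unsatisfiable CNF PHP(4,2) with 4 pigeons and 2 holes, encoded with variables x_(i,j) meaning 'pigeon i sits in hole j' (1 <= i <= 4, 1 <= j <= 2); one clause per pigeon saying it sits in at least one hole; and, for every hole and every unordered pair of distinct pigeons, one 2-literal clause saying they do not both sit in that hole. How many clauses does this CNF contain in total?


PHP(4,2): 4 pigeons, 2 holes, 4*2 = 8 variables.
- pigeon clauses: one per pigeon -> 4 clauses
- hole clauses: 2 holes * C(4,2) = 2 * 6 -> 12 clauses
Total clauses = 4 + 12 = 16

16


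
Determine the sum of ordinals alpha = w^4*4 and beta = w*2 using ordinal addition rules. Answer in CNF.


Ordinal addition w^4*4 + w*2:
Leading exponent of alpha (4) > leading exponent of beta (1).
Since alpha's term has higher exponent than beta's leading term,
the sum is simply alpha followed by beta.
Result = w^4*4 + w*2

w^4*4 + w*2


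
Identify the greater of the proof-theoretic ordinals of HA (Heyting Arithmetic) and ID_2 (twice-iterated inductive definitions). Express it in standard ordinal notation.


Proof-theoretic ordinal of HA (Heyting Arithmetic): epsilon_0
Proof-theoretic ordinal of ID_2 (twice-iterated inductive definitions): psi_0(epsilon_{Omega_2+1})
Comparing: epsilon_0 < psi_0(epsilon_{Omega_2+1}).
The larger ordinal is psi_0(epsilon_{Omega_2+1}) (from ID_2 (twice-iterated inductive definitions)).

psi_0(epsilon_{Omega_2+1})
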